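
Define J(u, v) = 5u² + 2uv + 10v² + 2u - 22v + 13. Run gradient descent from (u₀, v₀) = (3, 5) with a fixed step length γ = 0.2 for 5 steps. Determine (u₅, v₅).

(-233.55744, -1200.05728)

∇J = (10u + 2v + 2, 2u + 20v - 22)
(u₁, v₁) = (3, 5) − 0.2·(42, 84) = (-5.4, -11.8)
(u₂, v₂) = (-5.4, -11.8) − 0.2·(-75.6, -268.8) = (9.72, 41.96)
(u₃, v₃) = (9.72, 41.96) − 0.2·(183.12, 836.64) = (-26.904, -125.368)
(u₄, v₄) = (-26.904, -125.368) − 0.2·(-517.776, -2583.168) = (76.6512, 391.2656)
(u₅, v₅) = (76.6512, 391.2656) − 0.2·(1551.0432, 7956.6144) = (-233.55744, -1200.05728)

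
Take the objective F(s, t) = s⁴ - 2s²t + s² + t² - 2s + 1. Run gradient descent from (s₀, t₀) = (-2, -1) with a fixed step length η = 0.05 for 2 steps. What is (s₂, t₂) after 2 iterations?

∇F = (4s³ - 4st + 2s - 2, -2s² + 2t)
(s₁, t₁) = (-2, -1) − 0.05·(-46, -10) = (0.3, -0.5)
(s₂, t₂) = (0.3, -0.5) − 0.05·(-0.692, -1.18) = (0.3346, -0.441)

(0.3346, -0.441)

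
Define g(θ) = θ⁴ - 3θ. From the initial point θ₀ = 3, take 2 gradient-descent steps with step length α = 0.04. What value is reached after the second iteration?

-0.80352

g′(θ) = 4θ³ - 3
Step 1: g′(3) = 105; θ₁ = 3 − 0.04·105 = -1.2
Step 2: g′(-1.2) = -9.912; θ₂ = -1.2 − 0.04·(-9.912) = -0.80352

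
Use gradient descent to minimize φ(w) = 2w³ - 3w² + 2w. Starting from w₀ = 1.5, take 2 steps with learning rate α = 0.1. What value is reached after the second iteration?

φ′(w) = 6w² - 6w + 2
w₁ = 1.5 − 0.1·6.5 = 0.85
w₂ = 0.85 − 0.1·1.235 = 0.7265

0.7265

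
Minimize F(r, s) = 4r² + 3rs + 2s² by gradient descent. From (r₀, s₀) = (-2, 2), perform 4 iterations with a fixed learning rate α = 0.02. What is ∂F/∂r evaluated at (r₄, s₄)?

-5.47046304

∇F = (8r + 3s, 3r + 4s)
(r₁, s₁) = (-2, 2) − 0.02·(-10, 2) = (-1.8, 1.96)
(r₂, s₂) = (-1.8, 1.96) − 0.02·(-8.52, 2.44) = (-1.6296, 1.9112)
(r₃, s₃) = (-1.6296, 1.9112) − 0.02·(-7.3032, 2.756) = (-1.483536, 1.85608)
(r₄, s₄) = (-1.483536, 1.85608) − 0.02·(-6.300048, 2.973712) = (-1.35753504, 1.79660576)
∂F/∂r at (-1.35753504, 1.79660576) = -5.47046304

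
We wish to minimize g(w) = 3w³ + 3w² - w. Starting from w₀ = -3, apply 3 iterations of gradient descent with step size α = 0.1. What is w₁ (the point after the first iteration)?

g′(w) = 9w² + 6w - 1
Step 1: g′(-3) = 62; w₁ = -3 − 0.1·62 = -9.2

-9.2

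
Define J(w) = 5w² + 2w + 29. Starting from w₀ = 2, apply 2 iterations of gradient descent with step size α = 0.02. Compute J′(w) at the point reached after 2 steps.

14.08

J′(w) = 10w + 2
Step 1: J′(2) = 22; w₁ = 2 − 0.02·22 = 1.56
Step 2: J′(1.56) = 17.6; w₂ = 1.56 − 0.02·17.6 = 1.208
J′(w) at (1.208) = 14.08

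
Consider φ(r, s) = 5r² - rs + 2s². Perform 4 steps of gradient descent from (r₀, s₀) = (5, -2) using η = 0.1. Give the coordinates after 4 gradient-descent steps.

(-0.0271, -0.167)

∇φ = (10r - s, -r + 4s)
Step 1: at (5, -2), ∇φ = (52, -13) → (5, -2) − 0.1·(52, -13) = (-0.2, -0.7)
Step 2: at (-0.2, -0.7), ∇φ = (-1.3, -2.6) → (-0.2, -0.7) − 0.1·(-1.3, -2.6) = (-0.07, -0.44)
Step 3: at (-0.07, -0.44), ∇φ = (-0.26, -1.69) → (-0.07, -0.44) − 0.1·(-0.26, -1.69) = (-0.044, -0.271)
Step 4: at (-0.044, -0.271), ∇φ = (-0.169, -1.04) → (-0.044, -0.271) − 0.1·(-0.169, -1.04) = (-0.0271, -0.167)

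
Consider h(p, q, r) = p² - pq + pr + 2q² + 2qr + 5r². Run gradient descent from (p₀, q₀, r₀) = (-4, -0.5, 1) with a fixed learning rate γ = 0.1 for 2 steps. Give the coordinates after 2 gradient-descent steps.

(-2.82, -0.975, 0.515)

∇h = (2p - q + r, -p + 4q + 2r, p + 2q + 10r)
(p₁, q₁, r₁) = (-4, -0.5, 1) − 0.1·(-6.5, 4, 5) = (-3.35, -0.9, 0.5)
(p₂, q₂, r₂) = (-3.35, -0.9, 0.5) − 0.1·(-5.3, 0.75, -0.15) = (-2.82, -0.975, 0.515)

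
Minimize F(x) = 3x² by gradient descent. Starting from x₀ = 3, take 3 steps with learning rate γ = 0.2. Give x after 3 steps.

-0.024

F′(x) = 6x
x₁ = 3 − 0.2·18 = -0.6
x₂ = -0.6 − 0.2·(-3.6) = 0.12
x₃ = 0.12 − 0.2·0.72 = -0.024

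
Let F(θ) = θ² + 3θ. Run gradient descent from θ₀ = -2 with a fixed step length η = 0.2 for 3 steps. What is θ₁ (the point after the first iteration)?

-1.8

F′(θ) = 2θ + 3
Step 1: F′(-2) = -1; θ₁ = -2 − 0.2·(-1) = -1.8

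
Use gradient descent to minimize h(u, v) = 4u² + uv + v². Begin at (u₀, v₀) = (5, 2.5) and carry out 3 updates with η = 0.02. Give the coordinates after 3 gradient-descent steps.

(2.8471, 1.9712)

∇h = (8u + v, u + 2v)
(u₁, v₁) = (5, 2.5) − 0.02·(42.5, 10) = (4.15, 2.3)
(u₂, v₂) = (4.15, 2.3) − 0.02·(35.5, 8.75) = (3.44, 2.125)
(u₃, v₃) = (3.44, 2.125) − 0.02·(29.645, 7.69) = (2.8471, 1.9712)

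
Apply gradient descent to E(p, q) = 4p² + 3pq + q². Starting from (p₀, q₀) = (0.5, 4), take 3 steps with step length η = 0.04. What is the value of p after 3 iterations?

-0.761792

∇E = (8p + 3q, 3p + 2q)
Step 1: at (0.5, 4), ∇E = (16, 9.5) → (0.5, 4) − 0.04·(16, 9.5) = (-0.14, 3.62)
Step 2: at (-0.14, 3.62), ∇E = (9.74, 6.82) → (-0.14, 3.62) − 0.04·(9.74, 6.82) = (-0.5296, 3.3472)
Step 3: at (-0.5296, 3.3472), ∇E = (5.8048, 5.1056) → (-0.5296, 3.3472) − 0.04·(5.8048, 5.1056) = (-0.761792, 3.142976)
p = -0.761792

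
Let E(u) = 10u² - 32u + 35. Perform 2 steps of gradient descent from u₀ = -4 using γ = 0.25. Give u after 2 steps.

-88

E′(u) = 20u - 32
Step 1: E′(-4) = -112; u₁ = -4 − 0.25·(-112) = 24
Step 2: E′(24) = 448; u₂ = 24 − 0.25·448 = -88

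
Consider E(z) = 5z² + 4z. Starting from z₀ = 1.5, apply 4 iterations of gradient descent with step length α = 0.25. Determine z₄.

E′(z) = 10z + 4
z₁ = 1.5 − 0.25·19 = -3.25
z₂ = -3.25 − 0.25·(-28.5) = 3.875
z₃ = 3.875 − 0.25·42.75 = -6.8125
z₄ = -6.8125 − 0.25·(-64.125) = 9.21875

9.21875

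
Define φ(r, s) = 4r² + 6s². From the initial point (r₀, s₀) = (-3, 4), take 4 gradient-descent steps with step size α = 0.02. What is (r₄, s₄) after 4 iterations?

(-1.49361408, 1.33448704)

∇φ = (8r, 12s)
Step 1: at (-3, 4), ∇φ = (-24, 48) → (-3, 4) − 0.02·(-24, 48) = (-2.52, 3.04)
Step 2: at (-2.52, 3.04), ∇φ = (-20.16, 36.48) → (-2.52, 3.04) − 0.02·(-20.16, 36.48) = (-2.1168, 2.3104)
Step 3: at (-2.1168, 2.3104), ∇φ = (-16.9344, 27.7248) → (-2.1168, 2.3104) − 0.02·(-16.9344, 27.7248) = (-1.778112, 1.755904)
Step 4: at (-1.778112, 1.755904), ∇φ = (-14.224896, 21.070848) → (-1.778112, 1.755904) − 0.02·(-14.224896, 21.070848) = (-1.49361408, 1.33448704)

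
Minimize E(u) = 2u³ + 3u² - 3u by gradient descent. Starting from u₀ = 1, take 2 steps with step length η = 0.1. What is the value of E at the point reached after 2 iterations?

-0.592812592

E′(u) = 6u² + 6u - 3
u₁ = 1 − 0.1·9 = 0.1
u₂ = 0.1 − 0.1·(-2.34) = 0.334
E(0.334) = -0.592812592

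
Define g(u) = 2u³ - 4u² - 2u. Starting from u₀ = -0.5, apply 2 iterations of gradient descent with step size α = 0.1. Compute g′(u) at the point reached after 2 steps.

g′(u) = 6u² - 8u - 2
u₁ = -0.5 − 0.1·3.5 = -0.85
u₂ = -0.85 − 0.1·9.135 = -1.7635
g′(u) at (-1.7635) = 30.7675935

30.7675935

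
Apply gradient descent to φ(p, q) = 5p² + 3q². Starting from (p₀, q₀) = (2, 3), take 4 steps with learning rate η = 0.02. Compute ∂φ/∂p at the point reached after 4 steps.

8.192

∇φ = (10p, 6q)
(p₁, q₁) = (2, 3) − 0.02·(20, 18) = (1.6, 2.64)
(p₂, q₂) = (1.6, 2.64) − 0.02·(16, 15.84) = (1.28, 2.3232)
(p₃, q₃) = (1.28, 2.3232) − 0.02·(12.8, 13.9392) = (1.024, 2.044416)
(p₄, q₄) = (1.024, 2.044416) − 0.02·(10.24, 12.266496) = (0.8192, 1.79908608)
∂φ/∂p at (0.8192, 1.79908608) = 8.192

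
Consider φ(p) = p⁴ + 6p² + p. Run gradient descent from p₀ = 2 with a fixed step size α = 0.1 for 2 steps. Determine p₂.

φ′(p) = 4p³ + 12p + 1
Step 1: φ′(2) = 57; p₁ = 2 − 0.1·57 = -3.7
Step 2: φ′(-3.7) = -246.012; p₂ = -3.7 − 0.1·(-246.012) = 20.9012

20.9012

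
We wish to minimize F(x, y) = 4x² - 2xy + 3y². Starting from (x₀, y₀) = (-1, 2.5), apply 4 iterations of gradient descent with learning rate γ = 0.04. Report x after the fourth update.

0.07016192

∇F = (8x - 2y, -2x + 6y)
(x₁, y₁) = (-1, 2.5) − 0.04·(-13, 17) = (-0.48, 1.82)
(x₂, y₂) = (-0.48, 1.82) − 0.04·(-7.48, 11.88) = (-0.1808, 1.3448)
(x₃, y₃) = (-0.1808, 1.3448) − 0.04·(-4.136, 8.4304) = (-0.01536, 1.007584)
(x₄, y₄) = (-0.01536, 1.007584) − 0.04·(-2.138048, 6.076224) = (0.07016192, 0.76453504)
x = 0.07016192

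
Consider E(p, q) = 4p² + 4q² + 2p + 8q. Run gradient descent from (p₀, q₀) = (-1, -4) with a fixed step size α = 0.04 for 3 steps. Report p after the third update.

-0.485824

∇E = (8p + 2, 8q + 8)
Step 1: at (-1, -4), ∇E = (-6, -24) → (-1, -4) − 0.04·(-6, -24) = (-0.76, -3.04)
Step 2: at (-0.76, -3.04), ∇E = (-4.08, -16.32) → (-0.76, -3.04) − 0.04·(-4.08, -16.32) = (-0.5968, -2.3872)
Step 3: at (-0.5968, -2.3872), ∇E = (-2.7744, -11.0976) → (-0.5968, -2.3872) − 0.04·(-2.7744, -11.0976) = (-0.485824, -1.943296)
p = -0.485824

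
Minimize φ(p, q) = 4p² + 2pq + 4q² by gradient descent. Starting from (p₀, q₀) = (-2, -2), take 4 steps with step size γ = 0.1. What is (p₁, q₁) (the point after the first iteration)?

∇φ = (8p + 2q, 2p + 8q)
Step 1: at (-2, -2), ∇φ = (-20, -20) → (-2, -2) − 0.1·(-20, -20) = (0, 0)

(0, 0)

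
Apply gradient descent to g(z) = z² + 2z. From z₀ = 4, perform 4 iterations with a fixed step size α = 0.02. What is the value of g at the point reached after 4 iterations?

g′(z) = 2z + 2
Step 1: g′(4) = 10; z₁ = 4 − 0.02·10 = 3.8
Step 2: g′(3.8) = 9.6; z₂ = 3.8 − 0.02·9.6 = 3.608
Step 3: g′(3.608) = 9.216; z₃ = 3.608 − 0.02·9.216 = 3.42368
Step 4: g′(3.42368) = 8.84736; z₄ = 3.42368 − 0.02·8.84736 = 3.2467328
g(3.2467328) = 17.03473947459584

17.03473947459584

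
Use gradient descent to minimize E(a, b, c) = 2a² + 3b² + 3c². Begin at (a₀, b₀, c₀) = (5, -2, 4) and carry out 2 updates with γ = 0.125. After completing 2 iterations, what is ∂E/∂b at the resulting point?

∇E = (4a, 6b, 6c)
(a₁, b₁, c₁) = (5, -2, 4) − 0.125·(20, -12, 24) = (2.5, -0.5, 1)
(a₂, b₂, c₂) = (2.5, -0.5, 1) − 0.125·(10, -3, 6) = (1.25, -0.125, 0.25)
∂E/∂b at (1.25, -0.125, 0.25) = -0.75

-0.75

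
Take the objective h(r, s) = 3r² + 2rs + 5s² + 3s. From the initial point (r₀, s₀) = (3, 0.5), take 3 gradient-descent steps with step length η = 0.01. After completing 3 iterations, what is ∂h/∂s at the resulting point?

∇h = (6r + 2s, 2r + 10s + 3)
(r₁, s₁) = (3, 0.5) − 0.01·(19, 14) = (2.81, 0.36)
(r₂, s₂) = (2.81, 0.36) − 0.01·(17.58, 12.22) = (2.6342, 0.2378)
(r₃, s₃) = (2.6342, 0.2378) − 0.01·(16.2808, 10.6464) = (2.471392, 0.131336)
∂h/∂s at (2.471392, 0.131336) = 9.256144

9.256144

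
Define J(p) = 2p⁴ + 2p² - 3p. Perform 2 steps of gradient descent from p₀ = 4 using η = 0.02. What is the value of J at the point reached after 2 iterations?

J′(p) = 8p³ + 4p - 3
p₁ = 4 − 0.02·525 = -6.5
p₂ = -6.5 − 0.02·(-2226) = 38.02
J(38.02) = 4181835.43443232

4181835.43443232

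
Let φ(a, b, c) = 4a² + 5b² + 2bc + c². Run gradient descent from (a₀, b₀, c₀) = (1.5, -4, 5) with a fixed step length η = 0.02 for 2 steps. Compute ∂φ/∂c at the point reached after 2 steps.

3.9584

∇φ = (8a, 10b + 2c, 2b + 2c)
Step 1: at (1.5, -4, 5), ∇φ = (12, -30, 2) → (1.5, -4, 5) − 0.02·(12, -30, 2) = (1.26, -3.4, 4.96)
Step 2: at (1.26, -3.4, 4.96), ∇φ = (10.08, -24.08, 3.12) → (1.26, -3.4, 4.96) − 0.02·(10.08, -24.08, 3.12) = (1.0584, -2.9184, 4.8976)
∂φ/∂c at (1.0584, -2.9184, 4.8976) = 3.9584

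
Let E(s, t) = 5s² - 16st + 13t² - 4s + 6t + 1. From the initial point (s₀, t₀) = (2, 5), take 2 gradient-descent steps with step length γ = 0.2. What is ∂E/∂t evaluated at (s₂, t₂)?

∇E = (10s - 16t - 4, -16s + 26t + 6)
(s₁, t₁) = (2, 5) − 0.2·(-64, 104) = (14.8, -15.8)
(s₂, t₂) = (14.8, -15.8) − 0.2·(396.8, -641.6) = (-64.56, 112.52)
∂E/∂t at (-64.56, 112.52) = 3964.48

3964.48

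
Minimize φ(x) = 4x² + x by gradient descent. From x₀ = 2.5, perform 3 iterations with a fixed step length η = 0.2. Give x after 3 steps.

φ′(x) = 8x + 1
Step 1: φ′(2.5) = 21; x₁ = 2.5 − 0.2·21 = -1.7
Step 2: φ′(-1.7) = -12.6; x₂ = -1.7 − 0.2·(-12.6) = 0.82
Step 3: φ′(0.82) = 7.56; x₃ = 0.82 − 0.2·7.56 = -0.692

-0.692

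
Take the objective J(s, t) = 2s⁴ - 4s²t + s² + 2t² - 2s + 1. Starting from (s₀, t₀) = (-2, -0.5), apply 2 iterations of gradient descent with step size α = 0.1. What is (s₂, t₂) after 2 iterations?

(-145.2176, 14.236)

∇J = (8s³ - 8st + 2s - 2, -4s² + 4t)
(s₁, t₁) = (-2, -0.5) − 0.1·(-78, -18) = (5.8, 1.3)
(s₂, t₂) = (5.8, 1.3) − 0.1·(1510.176, -129.36) = (-145.2176, 14.236)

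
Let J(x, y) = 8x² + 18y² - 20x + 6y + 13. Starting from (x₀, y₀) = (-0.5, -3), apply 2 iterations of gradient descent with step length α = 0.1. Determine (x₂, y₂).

∇J = (16x - 20, 36y + 6)
Step 1: at (-0.5, -3), ∇J = (-28, -102) → (-0.5, -3) − 0.1·(-28, -102) = (2.3, 7.2)
Step 2: at (2.3, 7.2), ∇J = (16.8, 265.2) → (2.3, 7.2) − 0.1·(16.8, 265.2) = (0.62, -19.32)

(0.62, -19.32)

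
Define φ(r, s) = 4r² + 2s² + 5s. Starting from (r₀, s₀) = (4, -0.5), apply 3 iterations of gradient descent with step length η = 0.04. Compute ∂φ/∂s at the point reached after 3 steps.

∇φ = (8r, 4s + 5)
(r₁, s₁) = (4, -0.5) − 0.04·(32, 3) = (2.72, -0.62)
(r₂, s₂) = (2.72, -0.62) − 0.04·(21.76, 2.52) = (1.8496, -0.7208)
(r₃, s₃) = (1.8496, -0.7208) − 0.04·(14.7968, 2.1168) = (1.257728, -0.805472)
∂φ/∂s at (1.257728, -0.805472) = 1.778112

1.778112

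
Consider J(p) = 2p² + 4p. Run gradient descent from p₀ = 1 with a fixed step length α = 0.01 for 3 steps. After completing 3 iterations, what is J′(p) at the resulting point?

J′(p) = 4p + 4
p₁ = 1 − 0.01·8 = 0.92
p₂ = 0.92 − 0.01·7.68 = 0.8432
p₃ = 0.8432 − 0.01·7.3728 = 0.769472
J′(p) at (0.769472) = 7.077888

7.077888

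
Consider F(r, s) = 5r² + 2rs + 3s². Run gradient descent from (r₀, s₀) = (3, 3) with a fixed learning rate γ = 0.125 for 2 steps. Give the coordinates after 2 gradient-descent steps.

(0.375, 0.375)

∇F = (10r + 2s, 2r + 6s)
Step 1: at (3, 3), ∇F = (36, 24) → (3, 3) − 0.125·(36, 24) = (-1.5, 0)
Step 2: at (-1.5, 0), ∇F = (-15, -3) → (-1.5, 0) − 0.125·(-15, -3) = (0.375, 0.375)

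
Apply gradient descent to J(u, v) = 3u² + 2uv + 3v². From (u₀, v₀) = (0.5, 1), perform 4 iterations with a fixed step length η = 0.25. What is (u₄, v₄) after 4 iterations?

(0.75, 0.75)

∇J = (6u + 2v, 2u + 6v)
(u₁, v₁) = (0.5, 1) − 0.25·(5, 7) = (-0.75, -0.75)
(u₂, v₂) = (-0.75, -0.75) − 0.25·(-6, -6) = (0.75, 0.75)
(u₃, v₃) = (0.75, 0.75) − 0.25·(6, 6) = (-0.75, -0.75)
(u₄, v₄) = (-0.75, -0.75) − 0.25·(-6, -6) = (0.75, 0.75)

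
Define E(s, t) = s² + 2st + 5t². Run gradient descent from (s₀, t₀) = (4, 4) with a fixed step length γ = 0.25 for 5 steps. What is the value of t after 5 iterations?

-52

∇E = (2s + 2t, 2s + 10t)
(s₁, t₁) = (4, 4) − 0.25·(16, 48) = (0, -8)
(s₂, t₂) = (0, -8) − 0.25·(-16, -80) = (4, 12)
(s₃, t₃) = (4, 12) − 0.25·(32, 128) = (-4, -20)
(s₄, t₄) = (-4, -20) − 0.25·(-48, -208) = (8, 32)
(s₅, t₅) = (8, 32) − 0.25·(80, 336) = (-12, -52)
t = -52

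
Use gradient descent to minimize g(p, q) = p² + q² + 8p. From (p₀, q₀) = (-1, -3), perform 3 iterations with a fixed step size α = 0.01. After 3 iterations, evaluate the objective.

∇g = (2p + 8, 2q)
Step 1: at (-1, -3), ∇g = (6, -6) → (-1, -3) − 0.01·(6, -6) = (-1.06, -2.94)
Step 2: at (-1.06, -2.94), ∇g = (5.88, -5.88) → (-1.06, -2.94) − 0.01·(5.88, -5.88) = (-1.1188, -2.8812)
Step 3: at (-1.1188, -2.8812), ∇g = (5.7624, -5.7624) → (-1.1188, -2.8812) − 0.01·(5.7624, -5.7624) = (-1.176424, -2.823576)
g(-1.176424, -2.823576) = -0.054837144448

-0.054837144448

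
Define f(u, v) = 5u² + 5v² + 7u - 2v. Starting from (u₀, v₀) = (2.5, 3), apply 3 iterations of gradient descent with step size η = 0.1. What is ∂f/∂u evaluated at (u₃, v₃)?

∇f = (10u + 7, 10v - 2)
(u₁, v₁) = (2.5, 3) − 0.1·(32, 28) = (-0.7, 0.2)
(u₂, v₂) = (-0.7, 0.2) − 0.1·(0, 0) = (-0.7, 0.2)
(u₃, v₃) = (-0.7, 0.2) − 0.1·(0, 0) = (-0.7, 0.2)
∂f/∂u at (-0.7, 0.2) = 0

0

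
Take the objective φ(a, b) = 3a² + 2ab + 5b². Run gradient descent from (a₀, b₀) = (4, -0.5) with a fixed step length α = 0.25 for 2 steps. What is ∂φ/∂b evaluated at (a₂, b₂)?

∇φ = (6a + 2b, 2a + 10b)
(a₁, b₁) = (4, -0.5) − 0.25·(23, 3) = (-1.75, -1.25)
(a₂, b₂) = (-1.75, -1.25) − 0.25·(-13, -16) = (1.5, 2.75)
∂φ/∂b at (1.5, 2.75) = 30.5

30.5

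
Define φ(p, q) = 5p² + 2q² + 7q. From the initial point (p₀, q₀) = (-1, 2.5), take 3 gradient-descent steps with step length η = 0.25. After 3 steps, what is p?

3.375

∇φ = (10p, 4q + 7)
(p₁, q₁) = (-1, 2.5) − 0.25·(-10, 17) = (1.5, -1.75)
(p₂, q₂) = (1.5, -1.75) − 0.25·(15, 0) = (-2.25, -1.75)
(p₃, q₃) = (-2.25, -1.75) − 0.25·(-22.5, 0) = (3.375, -1.75)
p = 3.375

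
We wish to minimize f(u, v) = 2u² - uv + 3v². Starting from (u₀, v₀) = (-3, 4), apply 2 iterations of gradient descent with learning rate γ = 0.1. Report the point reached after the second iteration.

(-0.71, 0.38)

∇f = (4u - v, -u + 6v)
(u₁, v₁) = (-3, 4) − 0.1·(-16, 27) = (-1.4, 1.3)
(u₂, v₂) = (-1.4, 1.3) − 0.1·(-6.9, 9.2) = (-0.71, 0.38)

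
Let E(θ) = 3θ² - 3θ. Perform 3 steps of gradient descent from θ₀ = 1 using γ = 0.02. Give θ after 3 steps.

0.840736

E′(θ) = 6θ - 3
Step 1: E′(1) = 3; θ₁ = 1 − 0.02·3 = 0.94
Step 2: E′(0.94) = 2.64; θ₂ = 0.94 − 0.02·2.64 = 0.8872
Step 3: E′(0.8872) = 2.3232; θ₃ = 0.8872 − 0.02·2.3232 = 0.840736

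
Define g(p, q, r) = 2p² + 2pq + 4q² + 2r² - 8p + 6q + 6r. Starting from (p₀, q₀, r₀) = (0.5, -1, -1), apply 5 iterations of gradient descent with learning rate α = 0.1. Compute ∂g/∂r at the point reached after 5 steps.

0.15552

∇g = (4p + 2q - 8, 2p + 8q + 6, 4r + 6)
Step 1: at (0.5, -1, -1), ∇g = (-8, -1, 2) → (0.5, -1, -1) − 0.1·(-8, -1, 2) = (1.3, -0.9, -1.2)
Step 2: at (1.3, -0.9, -1.2), ∇g = (-4.6, 1.4, 1.2) → (1.3, -0.9, -1.2) − 0.1·(-4.6, 1.4, 1.2) = (1.76, -1.04, -1.32)
Step 3: at (1.76, -1.04, -1.32), ∇g = (-3.04, 1.2, 0.72) → (1.76, -1.04, -1.32) − 0.1·(-3.04, 1.2, 0.72) = (2.064, -1.16, -1.392)
Step 4: at (2.064, -1.16, -1.392), ∇g = (-2.064, 0.848, 0.432) → (2.064, -1.16, -1.392) − 0.1·(-2.064, 0.848, 0.432) = (2.2704, -1.2448, -1.4352)
Step 5: at (2.2704, -1.2448, -1.4352), ∇g = (-1.408, 0.5824, 0.2592) → (2.2704, -1.2448, -1.4352) − 0.1·(-1.408, 0.5824, 0.2592) = (2.4112, -1.30304, -1.46112)
∂g/∂r at (2.4112, -1.30304, -1.46112) = 0.15552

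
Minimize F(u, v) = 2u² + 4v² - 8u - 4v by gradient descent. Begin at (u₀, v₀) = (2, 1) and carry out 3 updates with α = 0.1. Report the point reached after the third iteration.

∇F = (4u - 8, 8v - 4)
(u₁, v₁) = (2, 1) − 0.1·(0, 4) = (2, 0.6)
(u₂, v₂) = (2, 0.6) − 0.1·(0, 0.8) = (2, 0.52)
(u₃, v₃) = (2, 0.52) − 0.1·(0, 0.16) = (2, 0.504)

(2, 0.504)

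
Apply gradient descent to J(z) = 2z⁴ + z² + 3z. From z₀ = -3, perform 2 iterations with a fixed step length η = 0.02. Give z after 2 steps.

J′(z) = 8z³ + 2z + 3
z₁ = -3 − 0.02·(-219) = 1.38
z₂ = 1.38 − 0.02·26.784576 = 0.84430848

0.84430848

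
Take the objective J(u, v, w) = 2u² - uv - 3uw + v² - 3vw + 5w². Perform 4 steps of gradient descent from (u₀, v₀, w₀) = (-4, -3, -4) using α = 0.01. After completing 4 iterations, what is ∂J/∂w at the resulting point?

-11.72390361

∇J = (4u - v - 3w, -u + 2v - 3w, -3u - 3v + 10w)
(u₁, v₁, w₁) = (-4, -3, -4) − 0.01·(-1, 10, -19) = (-3.99, -3.1, -3.81)
(u₂, v₂, w₂) = (-3.99, -3.1, -3.81) − 0.01·(-1.43, 9.22, -16.83) = (-3.9757, -3.1922, -3.6417)
(u₃, v₃, w₃) = (-3.9757, -3.1922, -3.6417) − 0.01·(-1.7855, 8.5164, -14.9133) = (-3.957845, -3.277364, -3.492567)
(u₄, v₄, w₄) = (-3.957845, -3.277364, -3.492567) − 0.01·(-2.076315, 7.880818, -13.220043) = (-3.93708185, -3.35617218, -3.36036657)
∂J/∂w at (-3.93708185, -3.35617218, -3.36036657) = -11.72390361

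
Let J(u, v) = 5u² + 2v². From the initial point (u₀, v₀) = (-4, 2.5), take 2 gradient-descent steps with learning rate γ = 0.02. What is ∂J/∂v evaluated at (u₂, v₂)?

8.464

∇J = (10u, 4v)
Step 1: at (-4, 2.5), ∇J = (-40, 10) → (-4, 2.5) − 0.02·(-40, 10) = (-3.2, 2.3)
Step 2: at (-3.2, 2.3), ∇J = (-32, 9.2) → (-3.2, 2.3) − 0.02·(-32, 9.2) = (-2.56, 2.116)
∂J/∂v at (-2.56, 2.116) = 8.464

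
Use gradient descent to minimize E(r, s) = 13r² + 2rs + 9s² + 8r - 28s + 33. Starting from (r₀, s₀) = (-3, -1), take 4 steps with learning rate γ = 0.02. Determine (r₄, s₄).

∇E = (26r + 2s + 8, 2r + 18s - 28)
(r₁, s₁) = (-3, -1) − 0.02·(-72, -52) = (-1.56, 0.04)
(r₂, s₂) = (-1.56, 0.04) − 0.02·(-32.48, -30.4) = (-0.9104, 0.648)
(r₃, s₃) = (-0.9104, 0.648) − 0.02·(-14.3744, -18.1568) = (-0.622912, 1.011136)
(r₄, s₄) = (-0.622912, 1.011136) − 0.02·(-6.17344, -11.045376) = (-0.4994432, 1.23204352)

(-0.4994432, 1.23204352)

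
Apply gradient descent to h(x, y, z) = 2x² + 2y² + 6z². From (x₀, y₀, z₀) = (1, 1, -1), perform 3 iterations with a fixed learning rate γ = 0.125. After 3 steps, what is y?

∇h = (4x, 4y, 12z)
(x₁, y₁, z₁) = (1, 1, -1) − 0.125·(4, 4, -12) = (0.5, 0.5, 0.5)
(x₂, y₂, z₂) = (0.5, 0.5, 0.5) − 0.125·(2, 2, 6) = (0.25, 0.25, -0.25)
(x₃, y₃, z₃) = (0.25, 0.25, -0.25) − 0.125·(1, 1, -3) = (0.125, 0.125, 0.125)
y = 0.125

0.125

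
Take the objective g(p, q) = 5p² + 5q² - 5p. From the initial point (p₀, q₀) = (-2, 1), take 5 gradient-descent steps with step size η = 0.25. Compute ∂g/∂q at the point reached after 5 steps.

-75.9375

∇g = (10p - 5, 10q)
Step 1: at (-2, 1), ∇g = (-25, 10) → (-2, 1) − 0.25·(-25, 10) = (4.25, -1.5)
Step 2: at (4.25, -1.5), ∇g = (37.5, -15) → (4.25, -1.5) − 0.25·(37.5, -15) = (-5.125, 2.25)
Step 3: at (-5.125, 2.25), ∇g = (-56.25, 22.5) → (-5.125, 2.25) − 0.25·(-56.25, 22.5) = (8.9375, -3.375)
Step 4: at (8.9375, -3.375), ∇g = (84.375, -33.75) → (8.9375, -3.375) − 0.25·(84.375, -33.75) = (-12.15625, 5.0625)
Step 5: at (-12.15625, 5.0625), ∇g = (-126.5625, 50.625) → (-12.15625, 5.0625) − 0.25·(-126.5625, 50.625) = (19.484375, -7.59375)
∂g/∂q at (19.484375, -7.59375) = -75.9375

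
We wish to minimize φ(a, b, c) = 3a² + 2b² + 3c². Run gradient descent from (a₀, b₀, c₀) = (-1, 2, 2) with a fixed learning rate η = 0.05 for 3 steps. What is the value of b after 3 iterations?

1.024

∇φ = (6a, 4b, 6c)
(a₁, b₁, c₁) = (-1, 2, 2) − 0.05·(-6, 8, 12) = (-0.7, 1.6, 1.4)
(a₂, b₂, c₂) = (-0.7, 1.6, 1.4) − 0.05·(-4.2, 6.4, 8.4) = (-0.49, 1.28, 0.98)
(a₃, b₃, c₃) = (-0.49, 1.28, 0.98) − 0.05·(-2.94, 5.12, 5.88) = (-0.343, 1.024, 0.686)
b = 1.024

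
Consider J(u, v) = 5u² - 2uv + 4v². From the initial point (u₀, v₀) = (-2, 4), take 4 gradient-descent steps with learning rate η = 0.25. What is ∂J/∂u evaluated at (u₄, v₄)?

∇J = (10u - 2v, -2u + 8v)
(u₁, v₁) = (-2, 4) − 0.25·(-28, 36) = (5, -5)
(u₂, v₂) = (5, -5) − 0.25·(60, -50) = (-10, 7.5)
(u₃, v₃) = (-10, 7.5) − 0.25·(-115, 80) = (18.75, -12.5)
(u₄, v₄) = (18.75, -12.5) − 0.25·(212.5, -137.5) = (-34.375, 21.875)
∂J/∂u at (-34.375, 21.875) = -387.5

-387.5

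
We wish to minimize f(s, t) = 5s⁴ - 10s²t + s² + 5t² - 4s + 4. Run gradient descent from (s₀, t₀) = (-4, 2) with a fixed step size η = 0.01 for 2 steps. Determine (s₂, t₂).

(-66.2534336, 8.41824)

∇f = (20s³ - 20st + 2s - 4, -10s² + 10t)
(s₁, t₁) = (-4, 2) − 0.01·(-1132, -140) = (7.32, 3.4)
(s₂, t₂) = (7.32, 3.4) − 0.01·(7357.34336, -501.824) = (-66.2534336, 8.41824)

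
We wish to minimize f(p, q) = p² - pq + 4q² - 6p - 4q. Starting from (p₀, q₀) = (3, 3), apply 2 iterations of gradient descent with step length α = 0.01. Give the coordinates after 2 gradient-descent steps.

∇f = (2p - q - 6, -p + 8q - 4)
(p₁, q₁) = (3, 3) − 0.01·(-3, 17) = (3.03, 2.83)
(p₂, q₂) = (3.03, 2.83) − 0.01·(-2.77, 15.61) = (3.0577, 2.6739)

(3.0577, 2.6739)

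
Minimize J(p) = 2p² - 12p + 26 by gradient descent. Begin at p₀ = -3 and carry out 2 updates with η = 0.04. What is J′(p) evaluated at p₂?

J′(p) = 4p - 12
Step 1: J′(-3) = -24; p₁ = -3 − 0.04·(-24) = -2.04
Step 2: J′(-2.04) = -20.16; p₂ = -2.04 − 0.04·(-20.16) = -1.2336
J′(p) at (-1.2336) = -16.9344

-16.9344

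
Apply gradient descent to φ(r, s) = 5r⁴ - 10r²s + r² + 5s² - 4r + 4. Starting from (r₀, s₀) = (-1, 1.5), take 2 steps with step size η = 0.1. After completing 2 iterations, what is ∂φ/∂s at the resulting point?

-19.13024

∇φ = (20r³ - 20rs + 2r - 4, -10r² + 10s)
(r₁, s₁) = (-1, 1.5) − 0.1·(4, 5) = (-1.4, 1)
(r₂, s₂) = (-1.4, 1) − 0.1·(-33.68, -9.6) = (1.968, 1.96)
∂φ/∂s at (1.968, 1.96) = -19.13024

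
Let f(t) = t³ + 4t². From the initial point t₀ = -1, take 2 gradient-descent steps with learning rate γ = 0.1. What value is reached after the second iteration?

f′(t) = 3t² + 8t
Step 1: f′(-1) = -5; t₁ = -1 − 0.1·(-5) = -0.5
Step 2: f′(-0.5) = -3.25; t₂ = -0.5 − 0.1·(-3.25) = -0.175

-0.175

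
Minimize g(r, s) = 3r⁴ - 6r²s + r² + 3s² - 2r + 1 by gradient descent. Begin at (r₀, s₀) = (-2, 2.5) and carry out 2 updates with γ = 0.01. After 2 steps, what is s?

2.584384

∇g = (12r³ - 12rs + 2r - 2, -6r² + 6s)
(r₁, s₁) = (-2, 2.5) − 0.01·(-42, -9) = (-1.58, 2.59)
(r₂, s₂) = (-1.58, 2.59) − 0.01·(-3.385344, 0.5616) = (-1.54614656, 2.584384)
s = 2.584384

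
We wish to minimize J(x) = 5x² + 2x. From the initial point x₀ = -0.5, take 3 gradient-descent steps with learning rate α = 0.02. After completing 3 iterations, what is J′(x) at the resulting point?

J′(x) = 10x + 2
x₁ = -0.5 − 0.02·(-3) = -0.44
x₂ = -0.44 − 0.02·(-2.4) = -0.392
x₃ = -0.392 − 0.02·(-1.92) = -0.3536
J′(x) at (-0.3536) = -1.536

-1.536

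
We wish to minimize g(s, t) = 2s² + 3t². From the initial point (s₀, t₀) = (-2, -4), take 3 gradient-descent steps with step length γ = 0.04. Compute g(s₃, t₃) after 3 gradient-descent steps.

12.059980824576

∇g = (4s, 6t)
(s₁, t₁) = (-2, -4) − 0.04·(-8, -24) = (-1.68, -3.04)
(s₂, t₂) = (-1.68, -3.04) − 0.04·(-6.72, -18.24) = (-1.4112, -2.3104)
(s₃, t₃) = (-1.4112, -2.3104) − 0.04·(-5.6448, -13.8624) = (-1.185408, -1.755904)
g(-1.185408, -1.755904) = 12.059980824576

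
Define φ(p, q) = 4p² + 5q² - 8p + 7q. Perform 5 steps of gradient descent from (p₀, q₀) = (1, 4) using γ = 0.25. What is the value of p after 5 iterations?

∇φ = (8p - 8, 10q + 7)
(p₁, q₁) = (1, 4) − 0.25·(0, 47) = (1, -7.75)
(p₂, q₂) = (1, -7.75) − 0.25·(0, -70.5) = (1, 9.875)
(p₃, q₃) = (1, 9.875) − 0.25·(0, 105.75) = (1, -16.5625)
(p₄, q₄) = (1, -16.5625) − 0.25·(0, -158.625) = (1, 23.09375)
(p₅, q₅) = (1, 23.09375) − 0.25·(0, 237.9375) = (1, -36.390625)
p = 1

1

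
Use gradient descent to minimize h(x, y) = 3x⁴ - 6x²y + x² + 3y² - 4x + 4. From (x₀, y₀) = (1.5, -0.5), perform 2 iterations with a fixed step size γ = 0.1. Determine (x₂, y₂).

(38.21145, 7.1935)

∇h = (12x³ - 12xy + 2x - 4, -6x² + 6y)
(x₁, y₁) = (1.5, -0.5) − 0.1·(48.5, -16.5) = (-3.35, 1.15)
(x₂, y₂) = (-3.35, 1.15) − 0.1·(-415.6145, -60.435) = (38.21145, 7.1935)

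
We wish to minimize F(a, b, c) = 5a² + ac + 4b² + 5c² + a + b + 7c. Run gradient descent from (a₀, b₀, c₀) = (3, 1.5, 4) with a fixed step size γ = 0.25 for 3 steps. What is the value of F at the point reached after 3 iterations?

∇F = (10a + c + 1, 8b + 1, a + 10c + 7)
(a₁, b₁, c₁) = (3, 1.5, 4) − 0.25·(35, 13, 50) = (-5.75, -1.75, -8.5)
(a₂, b₂, c₂) = (-5.75, -1.75, -8.5) − 0.25·(-65, -13, -83.75) = (10.5, 1.5, 12.4375)
(a₃, b₃, c₃) = (10.5, 1.5, 12.4375) − 0.25·(118.4375, 13, 141.875) = (-19.109375, -1.75, -23.03125)
F(-19.109375, -1.75, -23.03125) = 4748.318115234375

4748.318115234375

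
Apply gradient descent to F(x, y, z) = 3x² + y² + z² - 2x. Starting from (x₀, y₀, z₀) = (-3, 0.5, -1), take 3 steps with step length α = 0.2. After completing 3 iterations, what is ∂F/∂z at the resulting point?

∇F = (6x - 2, 2y, 2z)
(x₁, y₁, z₁) = (-3, 0.5, -1) − 0.2·(-20, 1, -2) = (1, 0.3, -0.6)
(x₂, y₂, z₂) = (1, 0.3, -0.6) − 0.2·(4, 0.6, -1.2) = (0.2, 0.18, -0.36)
(x₃, y₃, z₃) = (0.2, 0.18, -0.36) − 0.2·(-0.8, 0.36, -0.72) = (0.36, 0.108, -0.216)
∂F/∂z at (0.36, 0.108, -0.216) = -0.432

-0.432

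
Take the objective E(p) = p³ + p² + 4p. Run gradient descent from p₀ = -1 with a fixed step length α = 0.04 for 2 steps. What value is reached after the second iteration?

E′(p) = 3p² + 2p + 4
p₁ = -1 − 0.04·5 = -1.2
p₂ = -1.2 − 0.04·5.92 = -1.4368

-1.4368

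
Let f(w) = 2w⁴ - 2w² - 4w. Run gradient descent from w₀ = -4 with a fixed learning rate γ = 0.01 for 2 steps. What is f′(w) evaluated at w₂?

f′(w) = 8w³ - 4w - 4
w₁ = -4 − 0.01·(-500) = 1
w₂ = 1 − 0.01·0 = 1
f′(w) at (1) = 0

0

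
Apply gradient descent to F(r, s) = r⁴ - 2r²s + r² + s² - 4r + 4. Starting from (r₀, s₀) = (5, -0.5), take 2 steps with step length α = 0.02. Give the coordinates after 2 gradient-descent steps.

∇F = (4r³ - 4rs + 2r - 4, -2r² + 2s)
(r₁, s₁) = (5, -0.5) − 0.02·(516, -51) = (-5.32, 0.52)
(r₂, s₂) = (-5.32, 0.52) − 0.02·(-605.849472, -55.5648) = (6.79698944, 1.631296)

(6.79698944, 1.631296)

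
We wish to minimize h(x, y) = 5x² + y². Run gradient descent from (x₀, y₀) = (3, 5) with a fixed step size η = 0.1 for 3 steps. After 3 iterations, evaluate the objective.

∇h = (10x, 2y)
(x₁, y₁) = (3, 5) − 0.1·(30, 10) = (0, 4)
(x₂, y₂) = (0, 4) − 0.1·(0, 8) = (0, 3.2)
(x₃, y₃) = (0, 3.2) − 0.1·(0, 6.4) = (0, 2.56)
h(0, 2.56) = 6.5536

6.5536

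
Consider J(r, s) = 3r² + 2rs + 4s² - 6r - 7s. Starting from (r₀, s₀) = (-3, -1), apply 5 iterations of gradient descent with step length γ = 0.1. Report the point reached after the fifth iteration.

∇J = (6r + 2s - 6, 2r + 8s - 7)
Step 1: at (-3, -1), ∇J = (-26, -21) → (-3, -1) − 0.1·(-26, -21) = (-0.4, 1.1)
Step 2: at (-0.4, 1.1), ∇J = (-6.2, 1) → (-0.4, 1.1) − 0.1·(-6.2, 1) = (0.22, 1)
Step 3: at (0.22, 1), ∇J = (-2.68, 1.44) → (0.22, 1) − 0.1·(-2.68, 1.44) = (0.488, 0.856)
Step 4: at (0.488, 0.856), ∇J = (-1.36, 0.824) → (0.488, 0.856) − 0.1·(-1.36, 0.824) = (0.624, 0.7736)
Step 5: at (0.624, 0.7736), ∇J = (-0.7088, 0.4368) → (0.624, 0.7736) − 0.1·(-0.7088, 0.4368) = (0.69488, 0.72992)

(0.69488, 0.72992)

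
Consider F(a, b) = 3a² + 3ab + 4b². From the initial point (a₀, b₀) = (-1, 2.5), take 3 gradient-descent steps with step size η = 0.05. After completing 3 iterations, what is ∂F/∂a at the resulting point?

-2.713875

∇F = (6a + 3b, 3a + 8b)
(a₁, b₁) = (-1, 2.5) − 0.05·(1.5, 17) = (-1.075, 1.65)
(a₂, b₂) = (-1.075, 1.65) − 0.05·(-1.5, 9.975) = (-1, 1.15125)
(a₃, b₃) = (-1, 1.15125) − 0.05·(-2.54625, 6.21) = (-0.8726875, 0.84075)
∂F/∂a at (-0.8726875, 0.84075) = -2.713875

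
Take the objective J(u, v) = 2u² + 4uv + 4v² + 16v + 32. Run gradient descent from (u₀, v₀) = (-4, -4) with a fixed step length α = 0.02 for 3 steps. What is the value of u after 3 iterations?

-2.36672

∇J = (4u + 4v, 4u + 8v + 16)
Step 1: at (-4, -4), ∇J = (-32, -32) → (-4, -4) − 0.02·(-32, -32) = (-3.36, -3.36)
Step 2: at (-3.36, -3.36), ∇J = (-26.88, -24.32) → (-3.36, -3.36) − 0.02·(-26.88, -24.32) = (-2.8224, -2.8736)
Step 3: at (-2.8224, -2.8736), ∇J = (-22.784, -18.2784) → (-2.8224, -2.8736) − 0.02·(-22.784, -18.2784) = (-2.36672, -2.508032)
u = -2.36672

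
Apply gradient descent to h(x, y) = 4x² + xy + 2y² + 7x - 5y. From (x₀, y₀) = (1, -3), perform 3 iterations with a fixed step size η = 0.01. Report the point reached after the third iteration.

(0.663412, -2.535472)

∇h = (8x + y + 7, x + 4y - 5)
Step 1: at (1, -3), ∇h = (12, -16) → (1, -3) − 0.01·(12, -16) = (0.88, -2.84)
Step 2: at (0.88, -2.84), ∇h = (11.2, -15.48) → (0.88, -2.84) − 0.01·(11.2, -15.48) = (0.768, -2.6852)
Step 3: at (0.768, -2.6852), ∇h = (10.4588, -14.9728) → (0.768, -2.6852) − 0.01·(10.4588, -14.9728) = (0.663412, -2.535472)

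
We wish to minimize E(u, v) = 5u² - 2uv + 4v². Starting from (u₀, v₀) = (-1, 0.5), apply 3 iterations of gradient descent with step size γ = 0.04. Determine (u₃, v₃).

∇E = (10u - 2v, -2u + 8v)
(u₁, v₁) = (-1, 0.5) − 0.04·(-11, 6) = (-0.56, 0.26)
(u₂, v₂) = (-0.56, 0.26) − 0.04·(-6.12, 3.2) = (-0.3152, 0.132)
(u₃, v₃) = (-0.3152, 0.132) − 0.04·(-3.416, 1.6864) = (-0.17856, 0.064544)

(-0.17856, 0.064544)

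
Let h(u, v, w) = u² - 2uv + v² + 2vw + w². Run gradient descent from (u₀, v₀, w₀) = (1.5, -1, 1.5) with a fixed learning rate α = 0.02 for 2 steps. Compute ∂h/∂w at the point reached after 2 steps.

∇h = (2u - 2v, -2u + 2v + 2w, 2v + 2w)
(u₁, v₁, w₁) = (1.5, -1, 1.5) − 0.02·(5, -2, 1) = (1.4, -0.96, 1.48)
(u₂, v₂, w₂) = (1.4, -0.96, 1.48) − 0.02·(4.72, -1.76, 1.04) = (1.3056, -0.9248, 1.4592)
∂h/∂w at (1.3056, -0.9248, 1.4592) = 1.0688

1.0688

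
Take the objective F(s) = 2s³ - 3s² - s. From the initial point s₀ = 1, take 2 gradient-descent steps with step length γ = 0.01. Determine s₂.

F′(s) = 6s² - 6s - 1
Step 1: F′(1) = -1; s₁ = 1 − 0.01·(-1) = 1.01
Step 2: F′(1.01) = -0.9394; s₂ = 1.01 − 0.01·(-0.9394) = 1.019394

1.019394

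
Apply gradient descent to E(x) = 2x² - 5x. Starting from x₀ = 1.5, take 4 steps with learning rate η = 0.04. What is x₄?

E′(x) = 4x - 5
Step 1: E′(1.5) = 1; x₁ = 1.5 − 0.04·1 = 1.46
Step 2: E′(1.46) = 0.84; x₂ = 1.46 − 0.04·0.84 = 1.4264
Step 3: E′(1.4264) = 0.7056; x₃ = 1.4264 − 0.04·0.7056 = 1.398176
Step 4: E′(1.398176) = 0.592704; x₄ = 1.398176 − 0.04·0.592704 = 1.37446784

1.37446784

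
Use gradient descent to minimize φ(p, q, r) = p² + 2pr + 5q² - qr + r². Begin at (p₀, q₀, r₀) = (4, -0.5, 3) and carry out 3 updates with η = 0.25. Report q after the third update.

∇φ = (2p + 2r, 10q - r, 2p - q + 2r)
Step 1: at (4, -0.5, 3), ∇φ = (14, -8, 14.5) → (4, -0.5, 3) − 0.25·(14, -8, 14.5) = (0.5, 1.5, -0.625)
Step 2: at (0.5, 1.5, -0.625), ∇φ = (-0.25, 15.625, -1.75) → (0.5, 1.5, -0.625) − 0.25·(-0.25, 15.625, -1.75) = (0.5625, -2.40625, -0.1875)
Step 3: at (0.5625, -2.40625, -0.1875), ∇φ = (0.75, -23.875, 3.15625) → (0.5625, -2.40625, -0.1875) − 0.25·(0.75, -23.875, 3.15625) = (0.375, 3.5625, -0.9765625)
q = 3.5625

3.5625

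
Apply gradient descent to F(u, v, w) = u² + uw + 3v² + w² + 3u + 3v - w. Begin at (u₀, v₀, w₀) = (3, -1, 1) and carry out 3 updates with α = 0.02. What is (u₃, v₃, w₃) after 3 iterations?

∇F = (2u + w + 3, 6v + 3, u + 2w - 1)
(u₁, v₁, w₁) = (3, -1, 1) − 0.02·(10, -3, 4) = (2.8, -0.94, 0.92)
(u₂, v₂, w₂) = (2.8, -0.94, 0.92) − 0.02·(9.52, -2.64, 3.64) = (2.6096, -0.8872, 0.8472)
(u₃, v₃, w₃) = (2.6096, -0.8872, 0.8472) − 0.02·(9.0664, -2.3232, 3.304) = (2.428272, -0.840736, 0.78112)

(2.428272, -0.840736, 0.78112)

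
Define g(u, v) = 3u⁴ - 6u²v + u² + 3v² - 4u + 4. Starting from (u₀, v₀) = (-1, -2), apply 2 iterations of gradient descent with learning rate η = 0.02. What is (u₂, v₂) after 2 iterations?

(-0.00964096, -1.440128)

∇g = (12u³ - 12uv + 2u - 4, -6u² + 6v)
Step 1: at (-1, -2), ∇g = (-42, -18) → (-1, -2) − 0.02·(-42, -18) = (-0.16, -1.64)
Step 2: at (-0.16, -1.64), ∇g = (-7.517952, -9.9936) → (-0.16, -1.64) − 0.02·(-7.517952, -9.9936) = (-0.00964096, -1.440128)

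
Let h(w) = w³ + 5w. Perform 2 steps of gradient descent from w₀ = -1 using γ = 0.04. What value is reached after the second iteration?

h′(w) = 3w² + 5
Step 1: h′(-1) = 8; w₁ = -1 − 0.04·8 = -1.32
Step 2: h′(-1.32) = 10.2272; w₂ = -1.32 − 0.04·10.2272 = -1.729088

-1.729088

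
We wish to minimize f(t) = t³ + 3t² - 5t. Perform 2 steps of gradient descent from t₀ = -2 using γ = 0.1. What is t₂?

-0.775

f′(t) = 3t² + 6t - 5
t₁ = -2 − 0.1·(-5) = -1.5
t₂ = -1.5 − 0.1·(-7.25) = -0.775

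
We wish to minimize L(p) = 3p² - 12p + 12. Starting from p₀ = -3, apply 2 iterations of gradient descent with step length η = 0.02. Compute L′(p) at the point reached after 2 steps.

-23.232

L′(p) = 6p - 12
Step 1: L′(-3) = -30; p₁ = -3 − 0.02·(-30) = -2.4
Step 2: L′(-2.4) = -26.4; p₂ = -2.4 − 0.02·(-26.4) = -1.872
L′(p) at (-1.872) = -23.232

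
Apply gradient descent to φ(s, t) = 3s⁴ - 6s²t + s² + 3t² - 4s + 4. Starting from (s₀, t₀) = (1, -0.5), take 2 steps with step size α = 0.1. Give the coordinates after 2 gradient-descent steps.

(-0.1088, 0.376)

∇φ = (12s³ - 12st + 2s - 4, -6s² + 6t)
(s₁, t₁) = (1, -0.5) − 0.1·(16, -9) = (-0.6, 0.4)
(s₂, t₂) = (-0.6, 0.4) − 0.1·(-4.912, 0.24) = (-0.1088, 0.376)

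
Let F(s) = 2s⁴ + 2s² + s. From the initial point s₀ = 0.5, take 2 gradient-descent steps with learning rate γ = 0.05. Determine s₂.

0.1792

F′(s) = 8s³ + 4s + 1
s₁ = 0.5 − 0.05·4 = 0.3
s₂ = 0.3 − 0.05·2.416 = 0.1792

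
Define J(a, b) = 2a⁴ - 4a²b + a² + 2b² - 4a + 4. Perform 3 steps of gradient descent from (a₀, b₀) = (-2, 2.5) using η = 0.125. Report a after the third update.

∇J = (8a³ - 8ab + 2a - 4, -4a² + 4b)
Step 1: at (-2, 2.5), ∇J = (-32, -6) → (-2, 2.5) − 0.125·(-32, -6) = (2, 3.25)
Step 2: at (2, 3.25), ∇J = (12, -3) → (2, 3.25) − 0.125·(12, -3) = (0.5, 3.625)
Step 3: at (0.5, 3.625), ∇J = (-16.5, 13.5) → (0.5, 3.625) − 0.125·(-16.5, 13.5) = (2.5625, 1.9375)
a = 2.5625

2.5625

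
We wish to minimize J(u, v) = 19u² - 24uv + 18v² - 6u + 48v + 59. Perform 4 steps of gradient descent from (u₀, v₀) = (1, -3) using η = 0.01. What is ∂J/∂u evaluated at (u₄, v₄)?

∇J = (38u - 24v - 6, -24u + 36v + 48)
(u₁, v₁) = (1, -3) − 0.01·(104, -84) = (-0.04, -2.16)
(u₂, v₂) = (-0.04, -2.16) − 0.01·(44.32, -28.8) = (-0.4832, -1.872)
(u₃, v₃) = (-0.4832, -1.872) − 0.01·(20.5664, -7.7952) = (-0.688864, -1.794048)
(u₄, v₄) = (-0.688864, -1.794048) − 0.01·(10.88032, -0.052992) = (-0.7976672, -1.79351808)
∂J/∂u at (-0.7976672, -1.79351808) = 6.73308032

6.73308032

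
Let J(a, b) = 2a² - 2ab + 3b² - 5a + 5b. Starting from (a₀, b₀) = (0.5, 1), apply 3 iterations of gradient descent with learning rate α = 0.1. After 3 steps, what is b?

-0.4

∇J = (4a - 2b - 5, -2a + 6b + 5)
Step 1: at (0.5, 1), ∇J = (-5, 10) → (0.5, 1) − 0.1·(-5, 10) = (1, 0)
Step 2: at (1, 0), ∇J = (-1, 3) → (1, 0) − 0.1·(-1, 3) = (1.1, -0.3)
Step 3: at (1.1, -0.3), ∇J = (0, 1) → (1.1, -0.3) − 0.1·(0, 1) = (1.1, -0.4)
b = -0.4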